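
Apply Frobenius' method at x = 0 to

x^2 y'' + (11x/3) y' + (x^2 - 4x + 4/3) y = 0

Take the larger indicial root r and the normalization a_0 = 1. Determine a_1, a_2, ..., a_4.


Write in Frobenius form y'' + (p(x)/x) y' + (q(x)/x^2) y = 0:
  p(x) = 11/3,  q(x) = x^2 - 4x + 4/3.
Indicial equation: r(r-1) + (11/3) r + (4/3) = 0 -> roots r_1 = -2/3, r_2 = -2.
Take r = r_1 = -2/3. Let y(x) = x^r sum_{n>=0} a_n x^n with a_0 = 1.
Substitute y = x^r sum a_n x^n and match x^{r+n}. The recurrence is
  D(n) a_n - 4 a_{n-1} + 1 a_{n-2} = 0,  where D(n) = (r+n)(r+n-1) + (11/3)(r+n) + (4/3).
  a_n = [4 a_{n-1} - 1 a_{n-2}] / D(n).
Since the indicial polynomial factors as (r - r_1)(r - r_2), D(n) = (r_1 + n - r_1)(r_1 + n - r_2) = n(n + 4/3).
Evaluating step by step (a_0 = 1):
  n = 1: D(1) = 1(1 + 4/3) = 7/3; numerator = 4(1) = 4; a_1 = (4)/(7/3) = 12/7
  n = 2: D(2) = 2(2 + 4/3) = 20/3; numerator = 4(12/7) - 1(1) = 41/7; a_2 = (41/7)/(20/3) = 123/140
  n = 3: D(3) = 3(3 + 4/3) = 13; numerator = 4(123/140) - 1(12/7) = 9/5; a_3 = (9/5)/(13) = 9/65
  n = 4: D(4) = 4(4 + 4/3) = 64/3; numerator = 4(9/65) - 1(123/140) = -591/1820; a_4 = (-591/1820)/(64/3) = -1773/116480

r = -2/3; a_0 = 1; a_1 = 12/7; a_2 = 123/140; a_3 = 9/65; a_4 = -1773/116480


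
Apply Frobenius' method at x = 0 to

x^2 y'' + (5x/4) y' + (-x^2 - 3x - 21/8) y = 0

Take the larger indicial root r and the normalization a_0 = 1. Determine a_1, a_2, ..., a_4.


Write in Frobenius form y'' + (p(x)/x) y' + (q(x)/x^2) y = 0:
  p(x) = 5/4,  q(x) = -x^2 - 3x - 21/8.
Indicial equation: r(r-1) + (5/4) r + (-21/8) = 0 -> roots r_1 = 3/2, r_2 = -7/4.
Take r = r_1 = 3/2. Let y(x) = x^r sum_{n>=0} a_n x^n with a_0 = 1.
Substitute y = x^r sum a_n x^n and match x^{r+n}. The recurrence is
  D(n) a_n - 3 a_{n-1} - 1 a_{n-2} = 0,  where D(n) = (r+n)(r+n-1) + (5/4)(r+n) + (-21/8).
  a_n = [3 a_{n-1} + 1 a_{n-2}] / D(n).
Since the indicial polynomial factors as (r - r_1)(r - r_2), D(n) = (r_1 + n - r_1)(r_1 + n - r_2) = n(n + 13/4).
Evaluating step by step (a_0 = 1):
  n = 1: D(1) = 1(1 + 13/4) = 17/4; numerator = 3(1) = 3; a_1 = (3)/(17/4) = 12/17
  n = 2: D(2) = 2(2 + 13/4) = 21/2; numerator = 3(12/17) + 1(1) = 53/17; a_2 = (53/17)/(21/2) = 106/357
  n = 3: D(3) = 3(3 + 13/4) = 75/4; numerator = 3(106/357) + 1(12/17) = 190/119; a_3 = (190/119)/(75/4) = 152/1785
  n = 4: D(4) = 4(4 + 13/4) = 29; numerator = 3(152/1785) + 1(106/357) = 58/105; a_4 = (58/105)/(29) = 2/105

r = 3/2; a_0 = 1; a_1 = 12/17; a_2 = 106/357; a_3 = 152/1785; a_4 = 2/105


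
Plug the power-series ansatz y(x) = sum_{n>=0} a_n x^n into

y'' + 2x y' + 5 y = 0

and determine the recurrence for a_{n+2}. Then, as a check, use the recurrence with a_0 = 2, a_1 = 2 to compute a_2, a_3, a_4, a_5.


Substitute y = sum_n a_n x^n.
y''(x) has coefficient (n+2)(n+1) a_{n+2} at x^n;
2 x y'(x) has coefficient 2 n a_n at x^n (shift);
5 y(x) has coefficient 5 a_n at x^n.
Matching x^n: (n+2)(n+1) a_{n+2} + (2n + 5) a_n = 0.
Thus a_{n+2} = (-2n - 5) / ((n+1)(n+2)) * a_n.

Check with a_0 = 2, a_1 = 2 (apply the recurrence for n = 0, 1, 2, 3): a_0 = 2, a_1 = 2, a_2 = -5, a_3 = -7/3, a_4 = 15/4, a_5 = 77/60.

a_(n+2) = (-2n - 5) / ((n+1)(n+2)) * a_n; check: a_0 = 2, a_1 = 2, a_2 = -5, a_3 = -7/3, a_4 = 15/4, a_5 = 77/60


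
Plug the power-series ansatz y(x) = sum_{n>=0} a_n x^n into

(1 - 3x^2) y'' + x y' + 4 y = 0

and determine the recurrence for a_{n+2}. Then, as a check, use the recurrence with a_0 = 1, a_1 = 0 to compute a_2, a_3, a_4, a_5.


Substitute y = sum_n a_n x^n.
(1 - 3 x^2) y'' contributes (n+2)(n+1) a_{n+2} - 3 n(n-1) a_n at x^n.
x y'(x) contributes n a_n at x^n.
4 y(x) contributes 4 a_n at x^n.
Matching x^n: (n+2)(n+1) a_{n+2} + (-3 n(n-1) + n + 4) a_n = 0.
Thus a_{n+2} = (3 n(n-1) - n - 4) / ((n+1)(n+2)) * a_n.

Check with a_0 = 1, a_1 = 0 (apply the recurrence for n = 0, 1, 2, 3): a_0 = 1, a_1 = 0, a_2 = -2, a_3 = 0, a_4 = 0, a_5 = 0.

a_(n+2) = (3 n(n-1) - n - 4) / ((n+1)(n+2)) * a_n; check: a_0 = 1, a_1 = 0, a_2 = -2, a_3 = 0, a_4 = 0, a_5 = 0


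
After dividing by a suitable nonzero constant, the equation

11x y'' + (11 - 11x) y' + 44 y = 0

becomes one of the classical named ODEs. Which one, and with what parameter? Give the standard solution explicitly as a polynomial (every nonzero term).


All three coefficients share the factor 11; dividing through by 11 gives  x y'' + (1 - x) y' + 4 y = 0.
This matches the Laguerre equation x y'' + (1 - x) y' + n y = 0 with n = 4; the polynomial solution is L_4(x).
With y = sum_k a_k x^k, matching x^k gives (k+1)k a_{k+1} + (k+1) a_{k+1} - k a_k + n a_k = 0, i.e. (k+1)^2 a_{k+1} = (k - n) a_k = (k - 4) a_k. The right side vanishes at k = 4, so the series terminates at degree 4.
Standard normalization L_n(0) = 1 gives a_0 = 1. Work upward with a_{k+1} = (k - 4) a_k / (k+1)^2:
  a_1 = (0 - 4)(1) / 1^2 = -4/1 = -4
  a_2 = (1 - 4)(-4) / 2^2 = 12/4 = 3
  a_3 = (2 - 4)(3) / 3^2 = -6/9 = -2/3
  a_4 = (3 - 4)(-2/3) / 4^2 = (2/3)/16 = 1/24
Hence L_4(x) = x^4/24 - 2 x^3/3 + 3 x^2 - 4 x + 1.

L_4(x); series = x^4/24 - 2 x^3/3 + 3 x^2 - 4 x + 1


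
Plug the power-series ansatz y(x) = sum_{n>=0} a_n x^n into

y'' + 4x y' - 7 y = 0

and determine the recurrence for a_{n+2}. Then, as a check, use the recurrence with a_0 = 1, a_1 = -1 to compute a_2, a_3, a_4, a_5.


Substitute y = sum_n a_n x^n.
y''(x) has coefficient (n+2)(n+1) a_{n+2} at x^n;
4 x y'(x) has coefficient 4 n a_n at x^n (shift);
-7 y(x) has coefficient -7 a_n at x^n.
Matching x^n: (n+2)(n+1) a_{n+2} + (4n - 7) a_n = 0.
Thus a_{n+2} = (-4n + 7) / ((n+1)(n+2)) * a_n.

Check with a_0 = 1, a_1 = -1 (apply the recurrence for n = 0, 1, 2, 3): a_0 = 1, a_1 = -1, a_2 = 7/2, a_3 = -1/2, a_4 = -7/24, a_5 = 1/8.

a_(n+2) = (-4n + 7) / ((n+1)(n+2)) * a_n; check: a_0 = 1, a_1 = -1, a_2 = 7/2, a_3 = -1/2, a_4 = -7/24, a_5 = 1/8


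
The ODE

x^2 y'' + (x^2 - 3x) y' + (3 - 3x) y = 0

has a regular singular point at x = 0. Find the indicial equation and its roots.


Divide by x^2 to reach normal form y'' + P_1(x) y' + P_2(x) y = 0 with P_1(x) = 1 - 3/x and P_2(x) = -3/x + 3/x^2.
x = 0 is a singular point because the y'-coefficient 1 - 3/x has a pole at x = 0 and the y-coefficient -3/x + 3/x^2 has a pole at x = 0.
It is a regular singular point because x P_1(x) = p(x) = x - 3 and x^2 P_2(x) = q(x) = 3 - 3x are polynomials, hence analytic at x = 0.
p(0) = -3,  q(0) = 3.
Indicial equation: r(r-1) + p(0) r + q(0) = 0, i.e. r^2 + (p(0) - 1) r + q(0) = 0, i.e. r^2 - 4 r + 3 = 0.
Discriminant: (-4)^2 - 4(3) = 4, so r = (4 ± 2)/2.
Solving: r_1 = 3, r_2 = 1.

indicial: r^2 - 4 r + 3 = 0; roots r_1 = 3, r_2 = 1


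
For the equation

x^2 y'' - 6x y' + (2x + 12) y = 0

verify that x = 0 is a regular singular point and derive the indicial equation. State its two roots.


Divide by x^2 to reach normal form y'' + P_1(x) y' + P_2(x) y = 0 with P_1(x) = -6/x and P_2(x) = 2/x + 12/x^2.
x = 0 is a singular point because the y'-coefficient -6/x has a pole at x = 0 and the y-coefficient 2/x + 12/x^2 has a pole at x = 0.
It is a regular singular point because x P_1(x) = p(x) = -6 and x^2 P_2(x) = q(x) = 2x + 12 are polynomials, hence analytic at x = 0.
p(0) = -6,  q(0) = 12.
Indicial equation: r(r-1) + p(0) r + q(0) = 0, i.e. r^2 + (p(0) - 1) r + q(0) = 0, i.e. r^2 - 7 r + 12 = 0.
Discriminant: (-7)^2 - 4(12) = 1, so r = (7 ± 1)/2.
Solving: r_1 = 4, r_2 = 3.

indicial: r^2 - 7 r + 12 = 0; roots r_1 = 4, r_2 = 3


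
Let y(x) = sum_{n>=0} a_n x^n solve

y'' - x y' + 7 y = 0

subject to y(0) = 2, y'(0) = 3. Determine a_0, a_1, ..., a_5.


Ansatz: y(x) = sum_{n>=0} a_n x^n, so y'(x) = sum_{n>=1} n a_n x^(n-1) and y''(x) = sum_{n>=2} n(n-1) a_n x^(n-2).
Substitute into P(x) y'' + Q(x) y' + R(x) y = 0 with P(x) = 1, Q(x) = -x, R(x) = 7, and match powers of x.
Initial conditions: a_0 = 2, a_1 = 3.
Setting the coefficient of each power of x to zero and solving order by order (substituting the coefficients already found):
  x^0: 2 a_2 + 7 a_0 = 0  ->  2 a_2 = -7 a_0 = -14  ->  a_2 = -7
  x^1: 6 a_3 + 6 a_1 = 0  ->  6 a_3 = -6 a_1 = -18  ->  a_3 = -3
  x^2: 12 a_4 + 5 a_2 = 0  ->  12 a_4 = -5 a_2 = 35  ->  a_4 = 35/12
  x^3: 20 a_5 + 4 a_3 = 0  ->  20 a_5 = -4 a_3 = 12  ->  a_5 = 3/5
Truncated series: y(x) = 2 + 3 x - 7 x^2 - 3 x^3 + (35/12) x^4 + (3/5) x^5 + O(x^6).

a_0 = 2; a_1 = 3; a_2 = -7; a_3 = -3; a_4 = 35/12; a_5 = 3/5


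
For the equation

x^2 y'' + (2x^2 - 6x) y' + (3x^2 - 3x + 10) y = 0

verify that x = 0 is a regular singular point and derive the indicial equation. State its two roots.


Divide by x^2 to reach normal form y'' + P_1(x) y' + P_2(x) y = 0 with P_1(x) = 2 - 6/x and P_2(x) = 3 - 3/x + 10/x^2.
x = 0 is a singular point because the y'-coefficient 2 - 6/x has a pole at x = 0 and the y-coefficient 3 - 3/x + 10/x^2 has a pole at x = 0.
It is a regular singular point because x P_1(x) = p(x) = 2x - 6 and x^2 P_2(x) = q(x) = 3x^2 - 3x + 10 are polynomials, hence analytic at x = 0.
p(0) = -6,  q(0) = 10.
Indicial equation: r(r-1) + p(0) r + q(0) = 0, i.e. r^2 + (p(0) - 1) r + q(0) = 0, i.e. r^2 - 7 r + 10 = 0.
Discriminant: (-7)^2 - 4(10) = 9, so r = (7 ± 3)/2.
Solving: r_1 = 5, r_2 = 2.

indicial: r^2 - 7 r + 10 = 0; roots r_1 = 5, r_2 = 2


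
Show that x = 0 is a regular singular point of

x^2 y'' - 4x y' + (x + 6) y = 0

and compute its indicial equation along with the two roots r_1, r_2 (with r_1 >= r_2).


Divide by x^2 to reach normal form y'' + P_1(x) y' + P_2(x) y = 0 with P_1(x) = -4/x and P_2(x) = 1/x + 6/x^2.
x = 0 is a singular point because the y'-coefficient -4/x has a pole at x = 0 and the y-coefficient 1/x + 6/x^2 has a pole at x = 0.
It is a regular singular point because x P_1(x) = p(x) = -4 and x^2 P_2(x) = q(x) = x + 6 are polynomials, hence analytic at x = 0.
p(0) = -4,  q(0) = 6.
Indicial equation: r(r-1) + p(0) r + q(0) = 0, i.e. r^2 + (p(0) - 1) r + q(0) = 0, i.e. r^2 - 5 r + 6 = 0.
Discriminant: (-5)^2 - 4(6) = 1, so r = (5 ± 1)/2.
Solving: r_1 = 3, r_2 = 2.

indicial: r^2 - 5 r + 6 = 0; roots r_1 = 3, r_2 = 2


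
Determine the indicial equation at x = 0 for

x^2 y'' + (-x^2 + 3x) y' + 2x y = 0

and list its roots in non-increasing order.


Divide by x^2 to reach normal form y'' + P_1(x) y' + P_2(x) y = 0 with P_1(x) = -1 + 3/x and P_2(x) = 2/x.
x = 0 is a singular point because the y'-coefficient -1 + 3/x has a pole at x = 0 and the y-coefficient 2/x has a pole at x = 0.
It is a regular singular point because x P_1(x) = p(x) = 3 - x and x^2 P_2(x) = q(x) = 2x are polynomials, hence analytic at x = 0.
p(0) = 3,  q(0) = 0.
Indicial equation: r(r-1) + p(0) r + q(0) = 0, i.e. r^2 + (p(0) - 1) r + q(0) = 0, i.e. r^2 + 2 r = 0.
Discriminant: (2)^2 - 4(0) = 4, so r = (-2 ± 2)/2.
Solving: r_1 = 0, r_2 = -2.

indicial: r^2 + 2 r = 0; roots r_1 = 0, r_2 = -2


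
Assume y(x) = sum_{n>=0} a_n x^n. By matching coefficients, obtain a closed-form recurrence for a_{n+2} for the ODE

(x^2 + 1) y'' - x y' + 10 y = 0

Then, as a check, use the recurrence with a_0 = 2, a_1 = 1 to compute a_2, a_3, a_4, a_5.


Substitute y = sum_n a_n x^n.
(1 + 1 x^2) y'' contributes (n+2)(n+1) a_{n+2} + n(n-1) a_n at x^n.
-x y'(x) contributes -n a_n at x^n.
10 y(x) contributes 10 a_n at x^n.
Matching x^n: (n+2)(n+1) a_{n+2} + (n(n-1) - n + 10) a_n = 0.
Thus a_{n+2} = (-n(n-1) + n - 10) / ((n+1)(n+2)) * a_n.

Check with a_0 = 2, a_1 = 1 (apply the recurrence for n = 0, 1, 2, 3): a_0 = 2, a_1 = 1, a_2 = -10, a_3 = -3/2, a_4 = 25/3, a_5 = 39/40.

a_(n+2) = (-n(n-1) + n - 10) / ((n+1)(n+2)) * a_n; check: a_0 = 2, a_1 = 1, a_2 = -10, a_3 = -3/2, a_4 = 25/3, a_5 = 39/40


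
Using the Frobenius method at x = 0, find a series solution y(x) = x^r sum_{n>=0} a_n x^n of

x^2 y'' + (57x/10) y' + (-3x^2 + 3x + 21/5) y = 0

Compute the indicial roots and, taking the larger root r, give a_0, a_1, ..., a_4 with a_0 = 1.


Write in Frobenius form y'' + (p(x)/x) y' + (q(x)/x^2) y = 0:
  p(x) = 57/10,  q(x) = -3x^2 + 3x + 21/5.
Indicial equation: r(r-1) + (57/10) r + (21/5) = 0 -> roots r_1 = -6/5, r_2 = -7/2.
Take r = r_1 = -6/5. Let y(x) = x^r sum_{n>=0} a_n x^n with a_0 = 1.
Substitute y = x^r sum a_n x^n and match x^{r+n}. The recurrence is
  D(n) a_n + 3 a_{n-1} - 3 a_{n-2} = 0,  where D(n) = (r+n)(r+n-1) + (57/10)(r+n) + (21/5).
  a_n = [-3 a_{n-1} + 3 a_{n-2}] / D(n).
Since the indicial polynomial factors as (r - r_1)(r - r_2), D(n) = (r_1 + n - r_1)(r_1 + n - r_2) = n(n + 23/10).
Evaluating step by step (a_0 = 1):
  n = 1: D(1) = 1(1 + 23/10) = 33/10; numerator = -3(1) = -3; a_1 = (-3)/(33/10) = -10/11
  n = 2: D(2) = 2(2 + 23/10) = 43/5; numerator = -3(-10/11) + 3(1) = 63/11; a_2 = (63/11)/(43/5) = 315/473
  n = 3: D(3) = 3(3 + 23/10) = 159/10; numerator = -3(315/473) + 3(-10/11) = -2235/473; a_3 = (-2235/473)/(159/10) = -7450/25069
  n = 4: D(4) = 4(4 + 23/10) = 126/5; numerator = -3(-7450/25069) + 3(315/473) = 6585/2279; a_4 = (6585/2279)/(126/5) = 10975/95718

r = -6/5; a_0 = 1; a_1 = -10/11; a_2 = 315/473; a_3 = -7450/25069; a_4 = 10975/95718


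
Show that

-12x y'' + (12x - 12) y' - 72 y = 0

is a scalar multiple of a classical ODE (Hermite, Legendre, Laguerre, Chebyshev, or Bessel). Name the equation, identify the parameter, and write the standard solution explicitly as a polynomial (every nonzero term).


All three coefficients share the factor -12; dividing through by -12 gives  x y'' + (1 - x) y' + 6 y = 0.
This matches the Laguerre equation x y'' + (1 - x) y' + n y = 0 with n = 6; the polynomial solution is L_6(x).
With y = sum_k a_k x^k, matching x^k gives (k+1)k a_{k+1} + (k+1) a_{k+1} - k a_k + n a_k = 0, i.e. (k+1)^2 a_{k+1} = (k - n) a_k = (k - 6) a_k. The right side vanishes at k = 6, so the series terminates at degree 6.
Standard normalization L_n(0) = 1 gives a_0 = 1. Work upward with a_{k+1} = (k - 6) a_k / (k+1)^2:
  a_1 = (0 - 6)(1) / 1^2 = -6/1 = -6
  a_2 = (1 - 6)(-6) / 2^2 = 30/4 = 15/2
  a_3 = (2 - 6)(15/2) / 3^2 = -30/9 = -10/3
  a_4 = (3 - 6)(-10/3) / 4^2 = 10/16 = 5/8
  a_5 = (4 - 6)(5/8) / 5^2 = (-5/4)/25 = -1/20
  a_6 = (5 - 6)(-1/20) / 6^2 = (1/20)/36 = 1/720
Hence L_6(x) = x^6/720 - x^5/20 + 5 x^4/8 - 10 x^3/3 + 15 x^2/2 - 6 x + 1.

L_6(x); series = x^6/720 - x^5/20 + 5 x^4/8 - 10 x^3/3 + 15 x^2/2 - 6 x + 1


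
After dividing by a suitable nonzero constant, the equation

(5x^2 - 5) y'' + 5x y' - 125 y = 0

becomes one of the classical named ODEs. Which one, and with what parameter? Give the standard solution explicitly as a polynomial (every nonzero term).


All three coefficients share the factor -5; dividing through by -5 gives  (1 - x^2) y'' - x y' + 25 y = 0.
This matches the Chebyshev equation (1 - x^2) y'' - x y' + n^2 y = 0 (note the -x y' term, not -2x y') with n^2 = 25, so n = 5; the polynomial solution is T_5(x).
With y = sum_k a_k x^k, matching x^k gives (k+2)(k+1) a_{k+2} = (k^2 - n^2) a_k = (k - 5)(k + 5) a_k. The right side vanishes at k = 5, so the series with the parity of 5 terminates at degree 5.
Standard normalization: leading coefficient of T_n is 2^(n-1), so a_5 = 2^4 = 16. Work downward with a_k = (k+1)(k+2) a_{k+2} / ((k - 5)(k + 5)):
  a_3 = (4)(5)(16) / ((3 - 5)(3 + 5)) = 320/(-16) = -20
  a_1 = (2)(3)(-20) / ((1 - 5)(1 + 5)) = -120/(-24) = 5
Hence T_5(x) = 16 x^5 - 20 x^3 + 5 x.

T_5(x); series = 16 x^5 - 20 x^3 + 5 x


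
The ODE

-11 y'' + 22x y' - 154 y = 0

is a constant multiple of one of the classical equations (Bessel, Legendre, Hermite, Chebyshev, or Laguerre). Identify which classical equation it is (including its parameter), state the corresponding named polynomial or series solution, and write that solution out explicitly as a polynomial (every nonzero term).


All three coefficients share the factor -11; dividing through by -11 gives  y'' - 2x y' + 14 y = 0.
This matches the Hermite equation y'' - 2x y' + 2n y = 0 with 2n = 14, so n = 7; the polynomial solution is H_7(x).
With y = sum_k a_k x^k, matching x^k gives (k+2)(k+1) a_{k+2} = 2(k - n) a_k = 2(k - 7) a_k. The right side vanishes at k = 7, so the series with the parity of 7 terminates at degree 7.
Standard normalization: leading coefficient of H_n is 2^n, so a_7 = 2^7 = 128. Work downward with a_k = (k+1)(k+2) a_{k+2} / (2(k - n)):
  a_5 = (6)(7)(128) / (2(5 - 7)) = 5376/(-4) = -1344
  a_3 = (4)(5)(-1344) / (2(3 - 7)) = -26880/(-8) = 3360
  a_1 = (2)(3)(3360) / (2(1 - 7)) = 20160/(-12) = -1680
Hence H_7(x) = 128 x^7 - 1344 x^5 + 3360 x^3 - 1680 x.

H_7(x); series = 128 x^7 - 1344 x^5 + 3360 x^3 - 1680 x


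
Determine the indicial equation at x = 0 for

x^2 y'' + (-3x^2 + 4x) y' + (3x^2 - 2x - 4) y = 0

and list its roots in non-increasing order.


Divide by x^2 to reach normal form y'' + P_1(x) y' + P_2(x) y = 0 with P_1(x) = -3 + 4/x and P_2(x) = 3 - 2/x - 4/x^2.
x = 0 is a singular point because the y'-coefficient -3 + 4/x has a pole at x = 0 and the y-coefficient 3 - 2/x - 4/x^2 has a pole at x = 0.
It is a regular singular point because x P_1(x) = p(x) = 4 - 3x and x^2 P_2(x) = q(x) = 3x^2 - 2x - 4 are polynomials, hence analytic at x = 0.
p(0) = 4,  q(0) = -4.
Indicial equation: r(r-1) + p(0) r + q(0) = 0, i.e. r^2 + (p(0) - 1) r + q(0) = 0, i.e. r^2 + 3 r - 4 = 0.
Discriminant: (3)^2 - 4(-4) = 25, so r = (-3 ± 5)/2.
Solving: r_1 = 1, r_2 = -4.

indicial: r^2 + 3 r - 4 = 0; roots r_1 = 1, r_2 = -4


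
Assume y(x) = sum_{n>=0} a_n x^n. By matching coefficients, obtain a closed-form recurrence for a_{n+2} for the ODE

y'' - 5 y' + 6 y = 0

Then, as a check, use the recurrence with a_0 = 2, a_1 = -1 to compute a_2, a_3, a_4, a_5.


Substitute y = sum_n a_n x^n.
y''(x) has coefficient (n+2)(n+1) a_{n+2} at x^n;
-5 y'(x) has coefficient -5 (n+1) a_{n+1} at x^n;
6 y(x) has coefficient 6 a_n at x^n.
Matching x^n: (n+2)(n+1) a_{n+2} - 5 (n+1) a_{n+1} + 6 a_n = 0.
Thus a_{n+2} = [5 (n+1) a_{n+1} - 6 a_n] / ((n+1)(n+2)).

Check with a_0 = 2, a_1 = -1 (apply the recurrence for n = 0, 1, 2, 3): a_0 = 2, a_1 = -1, a_2 = -17/2, a_3 = -79/6, a_4 = -293/24, a_5 = -991/120.

a_(n+2) = [5 (n+1) a_(n+1) - 6 a_n] / ((n+1)(n+2)); check: a_0 = 2, a_1 = -1, a_2 = -17/2, a_3 = -79/6, a_4 = -293/24, a_5 = -991/120


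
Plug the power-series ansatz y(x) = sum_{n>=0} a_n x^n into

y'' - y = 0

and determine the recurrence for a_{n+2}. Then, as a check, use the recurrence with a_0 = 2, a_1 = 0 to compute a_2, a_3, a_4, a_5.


Substitute y = sum_n a_n x^n into y'' + (const) y = 0.
y''(x) = sum_{n>=0} (n+2)(n+1) a_{n+2} x^n.
The ODE becomes sum_n [(n+2)(n+1) a_{n+2} - 1 a_n] x^n = 0.
Setting each coefficient to zero gives the recurrence:
  (n+2)(n+1) a_{n+2} - 1 a_n = 0,
  a_{n+2} = 1 / ((n+1)(n+2)) a_n.

Check with a_0 = 2, a_1 = 0 (apply the recurrence for n = 0, 1, 2, 3): a_0 = 2, a_1 = 0, a_2 = 1, a_3 = 0, a_4 = 1/12, a_5 = 0.

a_{n+2} = 1/((n+1)(n+2)) * a_n; check: a_0 = 2, a_1 = 0, a_2 = 1, a_3 = 0, a_4 = 1/12, a_5 = 0


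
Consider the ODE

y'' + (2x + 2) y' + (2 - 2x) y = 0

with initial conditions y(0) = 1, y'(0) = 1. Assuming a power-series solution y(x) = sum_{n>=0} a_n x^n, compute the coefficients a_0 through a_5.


Ansatz: y(x) = sum_{n>=0} a_n x^n, so y'(x) = sum_{n>=1} n a_n x^(n-1) and y''(x) = sum_{n>=2} n(n-1) a_n x^(n-2).
Substitute into P(x) y'' + Q(x) y' + R(x) y = 0 with P(x) = 1, Q(x) = 2x + 2, R(x) = 2 - 2x, and match powers of x.
Initial conditions: a_0 = 1, a_1 = 1.
Setting the coefficient of each power of x to zero and solving order by order (substituting the coefficients already found):
  x^0: 2 a_2 + 2 a_1 + 2 a_0 = 0  ->  2 a_2 = -2 a_1 - 2 a_0 = -4  ->  a_2 = -2
  x^1: 6 a_3 + 4 a_2 + 4 a_1 - 2 a_0 = 0  ->  6 a_3 = -4 a_2 - 4 a_1 + 2 a_0 = 6  ->  a_3 = 1
  x^2: 12 a_4 + 6 a_3 + 6 a_2 - 2 a_1 = 0  ->  12 a_4 = -6 a_3 - 6 a_2 + 2 a_1 = 8  ->  a_4 = 2/3
  x^3: 20 a_5 + 8 a_4 + 8 a_3 - 2 a_2 = 0  ->  20 a_5 = -8 a_4 - 8 a_3 + 2 a_2 = -52/3  ->  a_5 = -13/15
Truncated series: y(x) = 1 + x - 2 x^2 + x^3 + (2/3) x^4 - (13/15) x^5 + O(x^6).

a_0 = 1; a_1 = 1; a_2 = -2; a_3 = 1; a_4 = 2/3; a_5 = -13/15


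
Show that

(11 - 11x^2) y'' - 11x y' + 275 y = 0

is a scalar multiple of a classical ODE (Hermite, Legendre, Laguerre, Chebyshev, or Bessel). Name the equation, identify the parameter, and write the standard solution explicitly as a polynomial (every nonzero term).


All three coefficients share the factor 11; dividing through by 11 gives  (1 - x^2) y'' - x y' + 25 y = 0.
This matches the Chebyshev equation (1 - x^2) y'' - x y' + n^2 y = 0 (note the -x y' term, not -2x y') with n^2 = 25, so n = 5; the polynomial solution is T_5(x).
With y = sum_k a_k x^k, matching x^k gives (k+2)(k+1) a_{k+2} = (k^2 - n^2) a_k = (k - 5)(k + 5) a_k. The right side vanishes at k = 5, so the series with the parity of 5 terminates at degree 5.
Standard normalization: leading coefficient of T_n is 2^(n-1), so a_5 = 2^4 = 16. Work downward with a_k = (k+1)(k+2) a_{k+2} / ((k - 5)(k + 5)):
  a_3 = (4)(5)(16) / ((3 - 5)(3 + 5)) = 320/(-16) = -20
  a_1 = (2)(3)(-20) / ((1 - 5)(1 + 5)) = -120/(-24) = 5
Hence T_5(x) = 16 x^5 - 20 x^3 + 5 x.

T_5(x); series = 16 x^5 - 20 x^3 + 5 x


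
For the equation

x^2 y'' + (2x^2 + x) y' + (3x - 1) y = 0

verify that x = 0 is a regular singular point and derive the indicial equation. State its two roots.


Divide by x^2 to reach normal form y'' + P_1(x) y' + P_2(x) y = 0 with P_1(x) = 2 + 1/x and P_2(x) = 3/x - 1/x^2.
x = 0 is a singular point because the y'-coefficient 2 + 1/x has a pole at x = 0 and the y-coefficient 3/x - 1/x^2 has a pole at x = 0.
It is a regular singular point because x P_1(x) = p(x) = 2x + 1 and x^2 P_2(x) = q(x) = 3x - 1 are polynomials, hence analytic at x = 0.
p(0) = 1,  q(0) = -1.
Indicial equation: r(r-1) + p(0) r + q(0) = 0, i.e. r^2 + (p(0) - 1) r + q(0) = 0, i.e. r^2 - 1 = 0.
Discriminant: (0)^2 - 4(-1) = 4, so r = (0 ± 2)/2.
Solving: r_1 = 1, r_2 = -1.

indicial: r^2 - 1 = 0; roots r_1 = 1, r_2 = -1


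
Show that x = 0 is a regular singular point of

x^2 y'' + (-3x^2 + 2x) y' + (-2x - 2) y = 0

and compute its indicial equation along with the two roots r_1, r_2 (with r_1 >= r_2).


Divide by x^2 to reach normal form y'' + P_1(x) y' + P_2(x) y = 0 with P_1(x) = -3 + 2/x and P_2(x) = -2/x - 2/x^2.
x = 0 is a singular point because the y'-coefficient -3 + 2/x has a pole at x = 0 and the y-coefficient -2/x - 2/x^2 has a pole at x = 0.
It is a regular singular point because x P_1(x) = p(x) = 2 - 3x and x^2 P_2(x) = q(x) = -2x - 2 are polynomials, hence analytic at x = 0.
p(0) = 2,  q(0) = -2.
Indicial equation: r(r-1) + p(0) r + q(0) = 0, i.e. r^2 + (p(0) - 1) r + q(0) = 0, i.e. r^2 + 1 r - 2 = 0.
Discriminant: (1)^2 - 4(-2) = 9, so r = (-1 ± 3)/2.
Solving: r_1 = 1, r_2 = -2.

indicial: r^2 + 1 r - 2 = 0; roots r_1 = 1, r_2 = -2


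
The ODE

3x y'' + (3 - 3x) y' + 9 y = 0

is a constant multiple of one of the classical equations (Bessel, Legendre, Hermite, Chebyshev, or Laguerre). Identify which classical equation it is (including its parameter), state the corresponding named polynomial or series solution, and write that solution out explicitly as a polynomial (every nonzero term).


All three coefficients share the factor 3; dividing through by 3 gives  x y'' + (1 - x) y' + 3 y = 0.
This matches the Laguerre equation x y'' + (1 - x) y' + n y = 0 with n = 3; the polynomial solution is L_3(x).
With y = sum_k a_k x^k, matching x^k gives (k+1)k a_{k+1} + (k+1) a_{k+1} - k a_k + n a_k = 0, i.e. (k+1)^2 a_{k+1} = (k - n) a_k = (k - 3) a_k. The right side vanishes at k = 3, so the series terminates at degree 3.
Standard normalization L_n(0) = 1 gives a_0 = 1. Work upward with a_{k+1} = (k - 3) a_k / (k+1)^2:
  a_1 = (0 - 3)(1) / 1^2 = -3/1 = -3
  a_2 = (1 - 3)(-3) / 2^2 = 6/4 = 3/2
  a_3 = (2 - 3)(3/2) / 3^2 = (-3/2)/9 = -1/6
Hence L_3(x) = -x^3/6 + 3 x^2/2 - 3 x + 1.

L_3(x); series = -x^3/6 + 3 x^2/2 - 3 x + 1


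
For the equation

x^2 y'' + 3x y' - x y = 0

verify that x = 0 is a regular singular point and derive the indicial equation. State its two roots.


Divide by x^2 to reach normal form y'' + P_1(x) y' + P_2(x) y = 0 with P_1(x) = 3/x and P_2(x) = -1/x.
x = 0 is a singular point because the y'-coefficient 3/x has a pole at x = 0 and the y-coefficient -1/x has a pole at x = 0.
It is a regular singular point because x P_1(x) = p(x) = 3 and x^2 P_2(x) = q(x) = -x are polynomials, hence analytic at x = 0.
p(0) = 3,  q(0) = 0.
Indicial equation: r(r-1) + p(0) r + q(0) = 0, i.e. r^2 + (p(0) - 1) r + q(0) = 0, i.e. r^2 + 2 r = 0.
Discriminant: (2)^2 - 4(0) = 4, so r = (-2 ± 2)/2.
Solving: r_1 = 0, r_2 = -2.

indicial: r^2 + 2 r = 0; roots r_1 = 0, r_2 = -2


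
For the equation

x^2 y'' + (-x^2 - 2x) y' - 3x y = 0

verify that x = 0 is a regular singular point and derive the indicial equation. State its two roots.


Divide by x^2 to reach normal form y'' + P_1(x) y' + P_2(x) y = 0 with P_1(x) = -1 - 2/x and P_2(x) = -3/x.
x = 0 is a singular point because the y'-coefficient -1 - 2/x has a pole at x = 0 and the y-coefficient -3/x has a pole at x = 0.
It is a regular singular point because x P_1(x) = p(x) = -x - 2 and x^2 P_2(x) = q(x) = -3x are polynomials, hence analytic at x = 0.
p(0) = -2,  q(0) = 0.
Indicial equation: r(r-1) + p(0) r + q(0) = 0, i.e. r^2 + (p(0) - 1) r + q(0) = 0, i.e. r^2 - 3 r = 0.
Discriminant: (-3)^2 - 4(0) = 9, so r = (3 ± 3)/2.
Solving: r_1 = 3, r_2 = 0.

indicial: r^2 - 3 r = 0; roots r_1 = 3, r_2 = 0


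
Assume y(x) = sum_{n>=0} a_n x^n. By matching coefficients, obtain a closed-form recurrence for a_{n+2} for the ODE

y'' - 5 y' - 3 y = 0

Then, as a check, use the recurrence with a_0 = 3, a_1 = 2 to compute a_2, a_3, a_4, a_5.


Substitute y = sum_n a_n x^n.
y''(x) has coefficient (n+2)(n+1) a_{n+2} at x^n;
-5 y'(x) has coefficient -5 (n+1) a_{n+1} at x^n;
-3 y(x) has coefficient -3 a_n at x^n.
Matching x^n: (n+2)(n+1) a_{n+2} - 5 (n+1) a_{n+1} - 3 a_n = 0.
Thus a_{n+2} = [5 (n+1) a_{n+1} + 3 a_n] / ((n+1)(n+2)).

Check with a_0 = 3, a_1 = 2 (apply the recurrence for n = 0, 1, 2, 3): a_0 = 3, a_1 = 2, a_2 = 19/2, a_3 = 101/6, a_4 = 281/12, a_5 = 3113/120.

a_(n+2) = [5 (n+1) a_(n+1) + 3 a_n] / ((n+1)(n+2)); check: a_0 = 3, a_1 = 2, a_2 = 19/2, a_3 = 101/6, a_4 = 281/12, a_5 = 3113/120


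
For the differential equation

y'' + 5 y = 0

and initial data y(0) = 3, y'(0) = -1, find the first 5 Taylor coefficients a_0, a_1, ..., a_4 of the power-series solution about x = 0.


Ansatz: y(x) = sum_{n>=0} a_n x^n, so y'(x) = sum_{n>=1} n a_n x^(n-1) and y''(x) = sum_{n>=2} n(n-1) a_n x^(n-2).
Substitute into P(x) y'' + Q(x) y' + R(x) y = 0 with P(x) = 1, Q(x) = 0, R(x) = 5, and match powers of x.
Initial conditions: a_0 = 3, a_1 = -1.
Setting the coefficient of each power of x to zero and solving order by order (substituting the coefficients already found):
  x^0: 2 a_2 + 5 a_0 = 0  ->  2 a_2 = -5 a_0 = -15  ->  a_2 = -15/2
  x^1: 6 a_3 + 5 a_1 = 0  ->  6 a_3 = -5 a_1 = 5  ->  a_3 = 5/6
  x^2: 12 a_4 + 5 a_2 = 0  ->  12 a_4 = -5 a_2 = 75/2  ->  a_4 = 25/8
Truncated series: y(x) = 3 - x - (15/2) x^2 + (5/6) x^3 + (25/8) x^4 + O(x^5).

a_0 = 3; a_1 = -1; a_2 = -15/2; a_3 = 5/6; a_4 = 25/8


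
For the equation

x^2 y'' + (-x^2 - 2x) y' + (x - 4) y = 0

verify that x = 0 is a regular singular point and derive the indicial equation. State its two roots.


Divide by x^2 to reach normal form y'' + P_1(x) y' + P_2(x) y = 0 with P_1(x) = -1 - 2/x and P_2(x) = 1/x - 4/x^2.
x = 0 is a singular point because the y'-coefficient -1 - 2/x has a pole at x = 0 and the y-coefficient 1/x - 4/x^2 has a pole at x = 0.
It is a regular singular point because x P_1(x) = p(x) = -x - 2 and x^2 P_2(x) = q(x) = x - 4 are polynomials, hence analytic at x = 0.
p(0) = -2,  q(0) = -4.
Indicial equation: r(r-1) + p(0) r + q(0) = 0, i.e. r^2 + (p(0) - 1) r + q(0) = 0, i.e. r^2 - 3 r - 4 = 0.
Discriminant: (-3)^2 - 4(-4) = 25, so r = (3 ± 5)/2.
Solving: r_1 = 4, r_2 = -1.

indicial: r^2 - 3 r - 4 = 0; roots r_1 = 4, r_2 = -1


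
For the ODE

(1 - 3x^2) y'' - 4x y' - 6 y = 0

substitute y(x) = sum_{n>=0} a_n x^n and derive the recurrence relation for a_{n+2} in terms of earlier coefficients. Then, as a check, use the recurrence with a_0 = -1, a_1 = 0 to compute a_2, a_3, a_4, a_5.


Substitute y = sum_n a_n x^n.
(1 - 3 x^2) y'' contributes (n+2)(n+1) a_{n+2} - 3 n(n-1) a_n at x^n.
-4 x y'(x) contributes -4 n a_n at x^n.
-6 y(x) contributes -6 a_n at x^n.
Matching x^n: (n+2)(n+1) a_{n+2} + (-3 n(n-1) - 4 n - 6) a_n = 0.
Thus a_{n+2} = (3 n(n-1) + 4 n + 6) / ((n+1)(n+2)) * a_n.

Check with a_0 = -1, a_1 = 0 (apply the recurrence for n = 0, 1, 2, 3): a_0 = -1, a_1 = 0, a_2 = -3, a_3 = 0, a_4 = -5, a_5 = 0.

a_(n+2) = (3 n(n-1) + 4 n + 6) / ((n+1)(n+2)) * a_n; check: a_0 = -1, a_1 = 0, a_2 = -3, a_3 = 0, a_4 = -5, a_5 = 0


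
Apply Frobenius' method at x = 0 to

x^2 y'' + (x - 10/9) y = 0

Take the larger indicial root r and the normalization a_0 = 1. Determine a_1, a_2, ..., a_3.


Write in Frobenius form y'' + (p(x)/x) y' + (q(x)/x^2) y = 0:
  p(x) = 0,  q(x) = x - 10/9.
Indicial equation: r(r-1) + (0) r + (-10/9) = 0 -> roots r_1 = 5/3, r_2 = -2/3.
Take r = r_1 = 5/3. Let y(x) = x^r sum_{n>=0} a_n x^n with a_0 = 1.
Substitute y = x^r sum a_n x^n and match x^{r+n}. The recurrence is
  D(n) a_n + 1 a_{n-1} = 0,  where D(n) = (r+n)(r+n-1) + (0)(r+n) + (-10/9).
  a_n = -1 / D(n) * a_{n-1}.
Since the indicial polynomial factors as (r - r_1)(r - r_2), D(n) = (r_1 + n - r_1)(r_1 + n - r_2) = n(n + 7/3).
Evaluating step by step (a_0 = 1):
  n = 1: D(1) = 1(1 + 7/3) = 10/3; numerator = -1(1) = -1; a_1 = (-1)/(10/3) = -3/10
  n = 2: D(2) = 2(2 + 7/3) = 26/3; numerator = -1(-3/10) = 3/10; a_2 = (3/10)/(26/3) = 9/260
  n = 3: D(3) = 3(3 + 7/3) = 16; numerator = -1(9/260) = -9/260; a_3 = (-9/260)/(16) = -9/4160

r = 5/3; a_0 = 1; a_1 = -3/10; a_2 = 9/260; a_3 = -9/4160


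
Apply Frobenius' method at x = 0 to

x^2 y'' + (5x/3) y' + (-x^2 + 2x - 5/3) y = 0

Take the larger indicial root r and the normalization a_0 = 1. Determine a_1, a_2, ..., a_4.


Write in Frobenius form y'' + (p(x)/x) y' + (q(x)/x^2) y = 0:
  p(x) = 5/3,  q(x) = -x^2 + 2x - 5/3.
Indicial equation: r(r-1) + (5/3) r + (-5/3) = 0 -> roots r_1 = 1, r_2 = -5/3.
Take r = r_1 = 1. Let y(x) = x^r sum_{n>=0} a_n x^n with a_0 = 1.
Substitute y = x^r sum a_n x^n and match x^{r+n}. The recurrence is
  D(n) a_n + 2 a_{n-1} - 1 a_{n-2} = 0,  where D(n) = (r+n)(r+n-1) + (5/3)(r+n) + (-5/3).
  a_n = [-2 a_{n-1} + 1 a_{n-2}] / D(n).
Since the indicial polynomial factors as (r - r_1)(r - r_2), D(n) = (r_1 + n - r_1)(r_1 + n - r_2) = n(n + 8/3).
Evaluating step by step (a_0 = 1):
  n = 1: D(1) = 1(1 + 8/3) = 11/3; numerator = -2(1) = -2; a_1 = (-2)/(11/3) = -6/11
  n = 2: D(2) = 2(2 + 8/3) = 28/3; numerator = -2(-6/11) + 1(1) = 23/11; a_2 = (23/11)/(28/3) = 69/308
  n = 3: D(3) = 3(3 + 8/3) = 17; numerator = -2(69/308) + 1(-6/11) = -153/154; a_3 = (-153/154)/(17) = -9/154
  n = 4: D(4) = 4(4 + 8/3) = 80/3; numerator = -2(-9/154) + 1(69/308) = 15/44; a_4 = (15/44)/(80/3) = 9/704

r = 1; a_0 = 1; a_1 = -6/11; a_2 = 69/308; a_3 = -9/154; a_4 = 9/704


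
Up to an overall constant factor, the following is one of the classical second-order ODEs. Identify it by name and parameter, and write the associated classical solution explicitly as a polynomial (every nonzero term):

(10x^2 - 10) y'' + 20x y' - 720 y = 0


All three coefficients share the factor -10; dividing through by -10 gives  (1 - x^2) y'' - 2x y' + 72 y = 0.
This matches the Legendre equation (1 - x^2) y'' - 2x y' + n(n+1) y = 0 (note the -2x y' term) with n(n+1) = 72, so n = 8; the polynomial solution is P_8(x).
With y = sum_k a_k x^k, matching x^k gives (k+2)(k+1) a_{k+2} = [k(k+1) - n(n+1)] a_k = (k - 8)(k + 9) a_k. The right side vanishes at k = 8, so the series with the parity of 8 terminates at degree 8.
Standard normalization (P_n(1) = 1): leading coefficient (2n)!/(2^n (n!)^2) = 20922789888000/(256*1625702400) = 6435/128, so a_8 = 6435/128. Work downward with a_k = (k+1)(k+2) a_{k+2} / ((k - 8)(k + 9)):
  a_6 = (7)(8)(6435/128) / ((6 - 8)(6 + 9)) = (45045/16)/(-30) = -3003/32
  a_4 = (5)(6)(-3003/32) / ((4 - 8)(4 + 9)) = (-45045/16)/(-52) = 3465/64
  a_2 = (3)(4)(3465/64) / ((2 - 8)(2 + 9)) = (10395/16)/(-66) = -315/32
  a_0 = (1)(2)(-315/32) / ((0 - 8)(0 + 9)) = (-315/16)/(-72) = 35/128
Hence P_8(x) = 6435 x^8/128 - 3003 x^6/32 + 3465 x^4/64 - 315 x^2/32 + 35/128.

P_8(x); series = 6435 x^8/128 - 3003 x^6/32 + 3465 x^4/64 - 315 x^2/32 + 35/128


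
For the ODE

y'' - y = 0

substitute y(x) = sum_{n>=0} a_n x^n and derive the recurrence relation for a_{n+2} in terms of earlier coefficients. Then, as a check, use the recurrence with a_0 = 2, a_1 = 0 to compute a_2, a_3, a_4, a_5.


Substitute y = sum_n a_n x^n into y'' + (const) y = 0.
y''(x) = sum_{n>=0} (n+2)(n+1) a_{n+2} x^n.
The ODE becomes sum_n [(n+2)(n+1) a_{n+2} - 1 a_n] x^n = 0.
Setting each coefficient to zero gives the recurrence:
  (n+2)(n+1) a_{n+2} - 1 a_n = 0,
  a_{n+2} = 1 / ((n+1)(n+2)) a_n.

Check with a_0 = 2, a_1 = 0 (apply the recurrence for n = 0, 1, 2, 3): a_0 = 2, a_1 = 0, a_2 = 1, a_3 = 0, a_4 = 1/12, a_5 = 0.

a_{n+2} = 1/((n+1)(n+2)) * a_n; check: a_0 = 2, a_1 = 0, a_2 = 1, a_3 = 0, a_4 = 1/12, a_5 = 0


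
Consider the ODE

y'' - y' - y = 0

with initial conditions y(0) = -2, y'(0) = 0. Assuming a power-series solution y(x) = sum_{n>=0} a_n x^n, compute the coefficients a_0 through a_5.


Ansatz: y(x) = sum_{n>=0} a_n x^n, so y'(x) = sum_{n>=1} n a_n x^(n-1) and y''(x) = sum_{n>=2} n(n-1) a_n x^(n-2).
Substitute into P(x) y'' + Q(x) y' + R(x) y = 0 with P(x) = 1, Q(x) = -1, R(x) = -1, and match powers of x.
Initial conditions: a_0 = -2, a_1 = 0.
Setting the coefficient of each power of x to zero and solving order by order (substituting the coefficients already found):
  x^0: 2 a_2 - a_1 - a_0 = 0  ->  2 a_2 = a_1 + a_0 = -2  ->  a_2 = -1
  x^1: 6 a_3 - 2 a_2 - a_1 = 0  ->  6 a_3 = 2 a_2 + a_1 = -2  ->  a_3 = -1/3
  x^2: 12 a_4 - 3 a_3 - a_2 = 0  ->  12 a_4 = 3 a_3 + a_2 = -2  ->  a_4 = -1/6
  x^3: 20 a_5 - 4 a_4 - a_3 = 0  ->  20 a_5 = 4 a_4 + a_3 = -1  ->  a_5 = -1/20
Truncated series: y(x) = -2 - x^2 - (1/3) x^3 - (1/6) x^4 - (1/20) x^5 + O(x^6).

a_0 = -2; a_1 = 0; a_2 = -1; a_3 = -1/3; a_4 = -1/6; a_5 = -1/20


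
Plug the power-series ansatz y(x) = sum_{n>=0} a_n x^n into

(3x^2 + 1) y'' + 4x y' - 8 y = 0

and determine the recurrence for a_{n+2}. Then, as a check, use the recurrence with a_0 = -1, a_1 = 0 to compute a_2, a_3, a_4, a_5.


Substitute y = sum_n a_n x^n.
(1 + 3 x^2) y'' contributes (n+2)(n+1) a_{n+2} + 3 n(n-1) a_n at x^n.
4 x y'(x) contributes 4 n a_n at x^n.
-8 y(x) contributes -8 a_n at x^n.
Matching x^n: (n+2)(n+1) a_{n+2} + (3 n(n-1) + 4 n - 8) a_n = 0.
Thus a_{n+2} = (-3 n(n-1) - 4 n + 8) / ((n+1)(n+2)) * a_n.

Check with a_0 = -1, a_1 = 0 (apply the recurrence for n = 0, 1, 2, 3): a_0 = -1, a_1 = 0, a_2 = -4, a_3 = 0, a_4 = 2, a_5 = 0.

a_(n+2) = (-3 n(n-1) - 4 n + 8) / ((n+1)(n+2)) * a_n; check: a_0 = -1, a_1 = 0, a_2 = -4, a_3 = 0, a_4 = 2, a_5 = 0


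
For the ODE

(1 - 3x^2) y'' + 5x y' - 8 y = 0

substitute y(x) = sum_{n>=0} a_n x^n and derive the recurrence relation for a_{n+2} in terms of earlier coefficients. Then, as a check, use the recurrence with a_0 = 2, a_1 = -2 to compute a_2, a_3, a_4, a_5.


Substitute y = sum_n a_n x^n.
(1 - 3 x^2) y'' contributes (n+2)(n+1) a_{n+2} - 3 n(n-1) a_n at x^n.
5 x y'(x) contributes 5 n a_n at x^n.
-8 y(x) contributes -8 a_n at x^n.
Matching x^n: (n+2)(n+1) a_{n+2} + (-3 n(n-1) + 5 n - 8) a_n = 0.
Thus a_{n+2} = (3 n(n-1) - 5 n + 8) / ((n+1)(n+2)) * a_n.

Check with a_0 = 2, a_1 = -2 (apply the recurrence for n = 0, 1, 2, 3): a_0 = 2, a_1 = -2, a_2 = 8, a_3 = -1, a_4 = 8/3, a_5 = -11/20.

a_(n+2) = (3 n(n-1) - 5 n + 8) / ((n+1)(n+2)) * a_n; check: a_0 = 2, a_1 = -2, a_2 = 8, a_3 = -1, a_4 = 8/3, a_5 = -11/20


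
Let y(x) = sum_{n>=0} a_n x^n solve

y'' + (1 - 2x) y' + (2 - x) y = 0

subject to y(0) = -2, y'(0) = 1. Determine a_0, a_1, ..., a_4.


Ansatz: y(x) = sum_{n>=0} a_n x^n, so y'(x) = sum_{n>=1} n a_n x^(n-1) and y''(x) = sum_{n>=2} n(n-1) a_n x^(n-2).
Substitute into P(x) y'' + Q(x) y' + R(x) y = 0 with P(x) = 1, Q(x) = 1 - 2x, R(x) = 2 - x, and match powers of x.
Initial conditions: a_0 = -2, a_1 = 1.
Setting the coefficient of each power of x to zero and solving order by order (substituting the coefficients already found):
  x^0: 2 a_2 + a_1 + 2 a_0 = 0  ->  2 a_2 = -a_1 - 2 a_0 = 3  ->  a_2 = 3/2
  x^1: 6 a_3 + 2 a_2 - a_0 = 0  ->  6 a_3 = -2 a_2 + a_0 = -5  ->  a_3 = -5/6
  x^2: 12 a_4 + 3 a_3 - 2 a_2 - a_1 = 0  ->  12 a_4 = -3 a_3 + 2 a_2 + a_1 = 13/2  ->  a_4 = 13/24
Truncated series: y(x) = -2 + x + (3/2) x^2 - (5/6) x^3 + (13/24) x^4 + O(x^5).

a_0 = -2; a_1 = 1; a_2 = 3/2; a_3 = -5/6; a_4 = 13/24


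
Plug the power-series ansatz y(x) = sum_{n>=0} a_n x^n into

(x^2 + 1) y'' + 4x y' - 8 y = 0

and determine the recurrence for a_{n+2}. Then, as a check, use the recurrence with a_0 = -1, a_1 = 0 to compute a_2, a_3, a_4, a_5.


Substitute y = sum_n a_n x^n.
(1 + 1 x^2) y'' contributes (n+2)(n+1) a_{n+2} + n(n-1) a_n at x^n.
4 x y'(x) contributes 4 n a_n at x^n.
-8 y(x) contributes -8 a_n at x^n.
Matching x^n: (n+2)(n+1) a_{n+2} + (n(n-1) + 4 n - 8) a_n = 0.
Thus a_{n+2} = (-n(n-1) - 4 n + 8) / ((n+1)(n+2)) * a_n.

Check with a_0 = -1, a_1 = 0 (apply the recurrence for n = 0, 1, 2, 3): a_0 = -1, a_1 = 0, a_2 = -4, a_3 = 0, a_4 = 2/3, a_5 = 0.

a_(n+2) = (-n(n-1) - 4 n + 8) / ((n+1)(n+2)) * a_n; check: a_0 = -1, a_1 = 0, a_2 = -4, a_3 = 0, a_4 = 2/3, a_5 = 0


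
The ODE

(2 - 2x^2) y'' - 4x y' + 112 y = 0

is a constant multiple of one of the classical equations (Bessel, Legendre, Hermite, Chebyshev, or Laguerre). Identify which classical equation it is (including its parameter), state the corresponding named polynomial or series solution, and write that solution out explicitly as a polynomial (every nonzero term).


All three coefficients share the factor 2; dividing through by 2 gives  (1 - x^2) y'' - 2x y' + 56 y = 0.
This matches the Legendre equation (1 - x^2) y'' - 2x y' + n(n+1) y = 0 (note the -2x y' term) with n(n+1) = 56, so n = 7; the polynomial solution is P_7(x).
With y = sum_k a_k x^k, matching x^k gives (k+2)(k+1) a_{k+2} = [k(k+1) - n(n+1)] a_k = (k - 7)(k + 8) a_k. The right side vanishes at k = 7, so the series with the parity of 7 terminates at degree 7.
Standard normalization (P_n(1) = 1): leading coefficient (2n)!/(2^n (n!)^2) = 87178291200/(128*25401600) = 429/16, so a_7 = 429/16. Work downward with a_k = (k+1)(k+2) a_{k+2} / ((k - 7)(k + 8)):
  a_5 = (6)(7)(429/16) / ((5 - 7)(5 + 8)) = (9009/8)/(-26) = -693/16
  a_3 = (4)(5)(-693/16) / ((3 - 7)(3 + 8)) = (-3465/4)/(-44) = 315/16
  a_1 = (2)(3)(315/16) / ((1 - 7)(1 + 8)) = (945/8)/(-54) = -35/16
Hence P_7(x) = 429 x^7/16 - 693 x^5/16 + 315 x^3/16 - 35 x/16.

P_7(x); series = 429 x^7/16 - 693 x^5/16 + 315 x^3/16 - 35 x/16


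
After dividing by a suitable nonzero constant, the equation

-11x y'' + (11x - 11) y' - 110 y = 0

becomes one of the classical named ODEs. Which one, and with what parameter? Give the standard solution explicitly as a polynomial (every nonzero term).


All three coefficients share the factor -11; dividing through by -11 gives  x y'' + (1 - x) y' + 10 y = 0.
This matches the Laguerre equation x y'' + (1 - x) y' + n y = 0 with n = 10; the polynomial solution is L_10(x).
With y = sum_k a_k x^k, matching x^k gives (k+1)k a_{k+1} + (k+1) a_{k+1} - k a_k + n a_k = 0, i.e. (k+1)^2 a_{k+1} = (k - n) a_k = (k - 10) a_k. The right side vanishes at k = 10, so the series terminates at degree 10.
Standard normalization L_n(0) = 1 gives a_0 = 1. Work upward with a_{k+1} = (k - 10) a_k / (k+1)^2:
  a_1 = (0 - 10)(1) / 1^2 = -10/1 = -10
  a_2 = (1 - 10)(-10) / 2^2 = 90/4 = 45/2
  a_3 = (2 - 10)(45/2) / 3^2 = -180/9 = -20
  a_4 = (3 - 10)(-20) / 4^2 = 140/16 = 35/4
  a_5 = (4 - 10)(35/4) / 5^2 = (-105/2)/25 = -21/10
  a_6 = (5 - 10)(-21/10) / 6^2 = (21/2)/36 = 7/24
  a_7 = (6 - 10)(7/24) / 7^2 = (-7/6)/49 = -1/42
  a_8 = (7 - 10)(-1/42) / 8^2 = (1/14)/64 = 1/896
  a_9 = (8 - 10)(1/896) / 9^2 = (-1/448)/81 = -1/36288
  a_10 = (9 - 10)(-1/36288) / 10^2 = (1/36288)/100 = 1/3628800
Hence L_10(x) = x^10/3628800 - x^9/36288 + x^8/896 - x^7/42 + 7 x^6/24 - 21 x^5/10 + 35 x^4/4 - 20 x^3 + 45 x^2/2 - 10 x + 1.

L_10(x); series = x^10/3628800 - x^9/36288 + x^8/896 - x^7/42 + 7 x^6/24 - 21 x^5/10 + 35 x^4/4 - 20 x^3 + 45 x^2/2 - 10 x + 1


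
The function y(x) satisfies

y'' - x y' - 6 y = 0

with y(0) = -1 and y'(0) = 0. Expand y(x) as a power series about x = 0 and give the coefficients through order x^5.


Ansatz: y(x) = sum_{n>=0} a_n x^n, so y'(x) = sum_{n>=1} n a_n x^(n-1) and y''(x) = sum_{n>=2} n(n-1) a_n x^(n-2).
Substitute into P(x) y'' + Q(x) y' + R(x) y = 0 with P(x) = 1, Q(x) = -x, R(x) = -6, and match powers of x.
Initial conditions: a_0 = -1, a_1 = 0.
Setting the coefficient of each power of x to zero and solving order by order (substituting the coefficients already found):
  x^0: 2 a_2 - 6 a_0 = 0  ->  2 a_2 = 6 a_0 = -6  ->  a_2 = -3
  x^1: 6 a_3 - 7 a_1 = 0  ->  6 a_3 = 7 a_1 = 0  ->  a_3 = 0
  x^2: 12 a_4 - 8 a_2 = 0  ->  12 a_4 = 8 a_2 = -24  ->  a_4 = -2
  x^3: 20 a_5 - 9 a_3 = 0  ->  20 a_5 = 9 a_3 = 0  ->  a_5 = 0
Truncated series: y(x) = -1 - 3 x^2 - 2 x^4 + O(x^6).

a_0 = -1; a_1 = 0; a_2 = -3; a_3 = 0; a_4 = -2; a_5 = 0
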